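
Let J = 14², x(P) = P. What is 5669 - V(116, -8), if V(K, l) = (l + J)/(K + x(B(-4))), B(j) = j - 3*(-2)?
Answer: 334377/59 ≈ 5667.4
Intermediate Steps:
B(j) = 6 + j (B(j) = j + 6 = 6 + j)
J = 196
V(K, l) = (196 + l)/(2 + K) (V(K, l) = (l + 196)/(K + (6 - 4)) = (196 + l)/(K + 2) = (196 + l)/(2 + K))
5669 - V(116, -8) = 5669 - (196 - 8)/(2 + 116) = 5669 - 188/118 = 5669 - 1*94/59 = 5669 - 94/59 = 334377/59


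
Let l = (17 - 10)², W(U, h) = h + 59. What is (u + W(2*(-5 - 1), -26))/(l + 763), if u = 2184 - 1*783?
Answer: 717/406 ≈ 1.7660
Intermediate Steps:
W(U, h) = 59 + h
l = 49 (l = 7² = 49)
u = 1401 (u = 2184 - 783 = 1401)
(u + W(2*(-5 - 1), -26))/(l + 763) = (1401 + (59 - 26))/(49 + 763) = (1401 + 33)/812 = 1434*(1/812) = 717/406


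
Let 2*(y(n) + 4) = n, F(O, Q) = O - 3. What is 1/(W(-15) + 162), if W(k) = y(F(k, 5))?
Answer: 1/149 ≈ 0.0067114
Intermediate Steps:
F(O, Q) = -3 + O
y(n) = -4 + n/2
W(k) = -11/2 + k/2 (W(k) = -4 + (-3 + k)/2 = -4 + (-3/2 + k/2) = -11/2 + k/2)
1/(W(-15) + 162) = 1/((-11/2 + (1/2)*(-15)) + 162) = 1/((-11/2 - 15/2) + 162) = 1/(-13 + 162) = 1/149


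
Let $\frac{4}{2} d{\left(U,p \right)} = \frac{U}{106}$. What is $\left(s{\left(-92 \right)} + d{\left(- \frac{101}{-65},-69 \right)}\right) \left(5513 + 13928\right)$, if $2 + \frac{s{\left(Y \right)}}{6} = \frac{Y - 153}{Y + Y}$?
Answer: $- \frac{12334167481}{158470} \approx -77833.0$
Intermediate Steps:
$s{\left(Y \right)} = -12 + \frac{3 \left(-153 + Y\right)}{Y}$ ($s{\left(Y \right)} = -12 + 6 \frac{Y - 153}{Y + Y} = -12 + 6 \frac{-153 + Y}{2 Y} = -12 + \frac{3 \left(-153 + Y\right)}{Y}$)
$d{\left(U,p \right)} = \frac{U}{212}$ ($d{\left(U,p \right)} = \frac{U \frac{1}{106}}{2} = \frac{\frac{1}{106} U}{2} = \frac{U}{212}$)
$\left(s{\left(-92 \right)} + d{\left(- \frac{101}{-65},-69 \right)}\right) \left(5513 + 13928\right) = \left(\left(-9 - \frac{459}{-92}\right) + \frac{\left(-101\right) \frac{1}{-65}}{212}\right) \left(5513 + 13928\right) = \left(\left(-9 - - \frac{459}{92}\right) + \frac{\left(-101\right) \left(- \frac{1}{65}\right)}{212}\right) 19441 = \left(\left(-9 + \frac{459}{92}\right) + \frac{1}{212} \cdot \frac{101}{65}\right) 19441 = \left(- \frac{369}{92} + \frac{101}{13780}\right) 19441 = \left(- \frac{634441}{158470}\right) 19441 = - \frac{12334167481}{158470}$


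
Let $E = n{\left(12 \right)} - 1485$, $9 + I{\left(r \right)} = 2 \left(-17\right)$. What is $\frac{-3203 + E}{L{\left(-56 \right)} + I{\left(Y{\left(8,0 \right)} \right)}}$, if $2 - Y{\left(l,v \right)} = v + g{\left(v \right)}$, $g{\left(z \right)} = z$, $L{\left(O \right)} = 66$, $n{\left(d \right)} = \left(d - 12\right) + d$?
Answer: $- \frac{4676}{23} \approx -203.3$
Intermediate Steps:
$n{\left(d \right)} = -12 + 2 d$ ($n{\left(d \right)} = \left(-12 + d\right) + d = -12 + 2 d$)
$Y{\left(l,v \right)} = 2 - 2 v$ ($Y{\left(l,v \right)} = 2 - \left(v + v\right) = 2 - 2 v$)
$I{\left(r \right)} = -43$ ($I{\left(r \right)} = -9 + 2 \left(-17\right) = -9 - 34 = -43$)
$E = -1473$ ($E = \left(-12 + 2 \cdot 12\right) - 1485 = \left(-12 + 24\right) - 1485 = 12 - 1485 = -1473$)
$\frac{-3203 + E}{L{\left(-56 \right)} + I{\left(Y{\left(8,0 \right)} \right)}} = \frac{-3203 - 1473}{66 - 43} = - \frac{4676}{23}$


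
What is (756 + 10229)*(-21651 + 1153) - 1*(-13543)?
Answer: -225156987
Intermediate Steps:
(756 + 10229)*(-21651 + 1153) - 1*(-13543) = 10985*(-20498) + 13543 = -225170530 + 13543 = -225156987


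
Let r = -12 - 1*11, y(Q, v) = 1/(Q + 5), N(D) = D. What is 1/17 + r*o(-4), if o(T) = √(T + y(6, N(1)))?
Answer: 1/17 - 23*I*√473/11 ≈ 0.058824 - 45.474*I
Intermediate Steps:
y(Q, v) = 1/(5 + Q)
r = -23 (r = -12 - 11 = -23)
o(T) = √(1/11 + T) (o(T) = √(T + 1/(5 + 6)) = √(T + 1/11) = √(1/11 + T))
1/17 + r*o(-4) = 1/17 - 23*√(11 + 121*(-4))/11 = 1/17 - 23*√(11 - 484)/11 = 1/17 - 23*√(-473)/11 = 1/17 - 23*I*√473/11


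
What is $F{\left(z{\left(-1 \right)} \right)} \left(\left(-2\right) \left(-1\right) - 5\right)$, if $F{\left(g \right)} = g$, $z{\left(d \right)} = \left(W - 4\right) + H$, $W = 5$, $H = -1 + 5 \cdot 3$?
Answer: $-45$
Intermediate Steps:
$H = 14$ ($H = -1 + 15 = 14$)
$z{\left(d \right)} = 15$ ($z{\left(d \right)} = \left(5 - 4\right) + 14 = 1 + 14 = 15$)
$F{\left(z{\left(-1 \right)} \right)} \left(\left(-2\right) \left(-1\right) - 5\right) = 15 \left(\left(-2\right) \left(-1\right) - 5\right) = 15 \left(2 - 5\right) = 15 \left(-3\right) = -45$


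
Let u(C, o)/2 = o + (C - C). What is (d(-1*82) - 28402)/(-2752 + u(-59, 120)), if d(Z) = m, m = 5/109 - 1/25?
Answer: 38697717/3422600 ≈ 11.307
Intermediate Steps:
m = 16/2725 (m = 5*(1/109) - 1*1/25 = 5/109 - 1/25 = 16/2725 ≈ 0.0058716)
u(C, o) = 2*o (u(C, o) = 2*(o + (C - C)) = 2*(o + 0) = 2*o)
d(Z) = 16/2725
(d(-1*82) - 28402)/(-2752 + u(-59, 120)) = (16/2725 - 28402)/(-2752 + 2*120) = -77395434/(2725*(-2752 + 240)) = -77395434/2725/(-2512) = -77395434/2725*(-1/2512) = 38697717/3422600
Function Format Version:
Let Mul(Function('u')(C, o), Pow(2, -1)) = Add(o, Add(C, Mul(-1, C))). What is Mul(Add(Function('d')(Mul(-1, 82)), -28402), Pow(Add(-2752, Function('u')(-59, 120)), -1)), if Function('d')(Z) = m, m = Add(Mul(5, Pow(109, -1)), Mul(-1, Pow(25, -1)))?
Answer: Rational(38697717, 3422600) ≈ 11.307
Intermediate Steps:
m = Rational(16, 2725) (m = Add(Mul(5, Rational(1, 109)), Mul(-1, Rational(1, 25))) = Add(Rational(5, 109), Rational(-1, 25)) = Rational(16, 2725) ≈ 0.0058716)
Function('u')(C, o) = Mul(2, o) (Function('u')(C, o) = Mul(2, Add(o, Add(C, Mul(-1, C)))) = Mul(2, Add(o, 0)) = Mul(2, o))
Function('d')(Z) = Rational(16, 2725)
Mul(Add(Function('d')(Mul(-1, 82)), -28402), Pow(Add(-2752, Function('u')(-59, 120)), -1)) = Mul(Add(Rational(16, 2725), -28402), Pow(Add(-2752, Mul(2, 120)), -1)) = Mul(Rational(-77395434, 2725), Pow(Add(-2752, 240), -1)) = Mul(Rational(-77395434, 2725), Pow(-2512, -1)) = Mul(Rational(-77395434, 2725), Rational(-1, 2512)) = Rational(38697717, 3422600)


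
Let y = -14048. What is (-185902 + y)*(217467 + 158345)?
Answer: -75143609400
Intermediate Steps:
(-185902 + y)*(217467 + 158345) = (-185902 - 14048)*(217467 + 158345) = -199950*375812 = -75143609400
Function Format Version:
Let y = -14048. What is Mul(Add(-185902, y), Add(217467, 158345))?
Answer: -75143609400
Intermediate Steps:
Mul(Add(-185902, y), Add(217467, 158345)) = Mul(Add(-185902, -14048), Add(217467, 158345)) = Mul(-199950, 375812) = -75143609400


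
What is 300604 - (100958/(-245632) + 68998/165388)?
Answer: 1526489070424429/5078073152 ≈ 3.0060e+5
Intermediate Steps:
300604 - (100958/(-245632) + 68998/165388) = 300604 - (100958*(-1/245632) + 68998*(1/165388)) = 300604 - (-50479/122816 + 34499/82694) = 300604 - 1*31359379/5078073152 = 300604 - 31359379/5078073152 = 1526489070424429/5078073152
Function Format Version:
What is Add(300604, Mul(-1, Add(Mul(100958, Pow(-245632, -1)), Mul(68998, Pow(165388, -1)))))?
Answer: Rational(1526489070424429, 5078073152) ≈ 3.0060e+5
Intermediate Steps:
Add(300604, Mul(-1, Add(Mul(100958, Pow(-245632, -1)), Mul(68998, Pow(165388, -1))))) = Add(300604, Mul(-1, Add(Mul(100958, Rational(-1, 245632)), Mul(68998, Rational(1, 165388))))) = Add(300604, Mul(-1, Add(Rational(-50479, 122816), Rational(34499, 82694)))) = Add(300604, Mul(-1, Rational(31359379, 5078073152))) = Add(300604, Rational(-31359379, 5078073152)) = Rational(1526489070424429, 5078073152)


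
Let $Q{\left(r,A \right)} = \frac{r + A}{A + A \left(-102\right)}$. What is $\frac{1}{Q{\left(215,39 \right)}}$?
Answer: $- \frac{3939}{254} \approx -15.508$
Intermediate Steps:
$Q{\left(r,A \right)} = - \frac{A + r}{101 A}$ ($Q{\left(r,A \right)} = \frac{A + r}{A - 102 A} = \frac{A + r}{\left(-101\right) A} = \left(A + r\right) \left(- \frac{1}{101 A}\right) = - \frac{A + r}{101 A}$)
$\frac{1}{Q{\left(215,39 \right)}} = \frac{1}{\frac{1}{101} \cdot \frac{1}{39} \left(\left(-1\right) 39 - 215\right)} = \frac{1}{\frac{1}{101} \cdot \frac{1}{39} \left(-39 - 215\right)} = \frac{1}{\frac{1}{101} \cdot \frac{1}{39} \left(-254\right)} = \frac{1}{- \frac{254}{3939}} = - \frac{3939}{254}$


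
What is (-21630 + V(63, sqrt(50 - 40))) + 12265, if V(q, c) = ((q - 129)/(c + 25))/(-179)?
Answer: -68729625/7339 - 22*sqrt(10)/36695 ≈ -9365.0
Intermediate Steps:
V(q, c) = -(-129 + q)/(179*(25 + c)) (V(q, c) = ((-129 + q)/(25 + c))*(-1/179) = -(-129 + q)/(179*(25 + c)))
(-21630 + V(63, sqrt(50 - 40))) + 12265 = (-21630 + (129 - 1*63)/(179*(25 + sqrt(50 - 40)))) + 12265 = (-21630 + (129 - 63)/(179*(25 + sqrt(10)))) + 12265 = (-21630 + (1/179)*66/(25 + sqrt(10))) + 12265 = (-21630 + 66/(179*(25 + sqrt(10)))) + 12265 = -9365 + 66/(179*(25 + sqrt(10)))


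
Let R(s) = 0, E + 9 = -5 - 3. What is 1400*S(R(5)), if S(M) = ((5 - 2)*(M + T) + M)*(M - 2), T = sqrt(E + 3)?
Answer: -8400*I*sqrt(14) ≈ -31430.0*I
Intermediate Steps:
E = -17 (E = -9 + (-5 - 3) = -9 - 8 = -17)
T = I*sqrt(14) (T = sqrt(-17 + 3) = sqrt(-14) = I*sqrt(14) ≈ 3.7417*I)
S(M) = (-2 + M)*(4*M + 3*I*sqrt(14)) (S(M) = ((5 - 2)*(M + I*sqrt(14)) + M)*(M - 2) = (3*(M + I*sqrt(14)) + M)*(-2 + M) = ((3*M + 3*I*sqrt(14)) + M)*(-2 + M) = (4*M + 3*I*sqrt(14))*(-2 + M) = (-2 + M)*(4*M + 3*I*sqrt(14)))
1400*S(R(5)) = 1400*(-8*0 + 4*0**2 - 6*I*sqrt(14) + 3*I*0*sqrt(14)) = 1400*(0 + 4*0 - 6*I*sqrt(14) + 0) = 1400*(0 + 0 - 6*I*sqrt(14) + 0) = 1400*(-6*I*sqrt(14)) = -8400*I*sqrt(14)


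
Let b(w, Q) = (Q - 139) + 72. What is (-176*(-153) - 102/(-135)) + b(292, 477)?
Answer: 1230244/45 ≈ 27339.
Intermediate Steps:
b(w, Q) = -67 + Q (b(w, Q) = (-139 + Q) + 72 = -67 + Q)
(-176*(-153) - 102/(-135)) + b(292, 477) = (-176*(-153) - 102/(-135)) + (-67 + 477) = (26928 - 102*(-1/135)) + 410 = (26928 + 34/45) + 410 = 1211794/45 + 410 = 1230244/45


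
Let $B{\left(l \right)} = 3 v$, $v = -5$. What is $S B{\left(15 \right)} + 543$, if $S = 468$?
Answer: $-6477$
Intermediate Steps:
$B{\left(l \right)} = -15$ ($B{\left(l \right)} = 3 \left(-5\right) = -15$)
$S B{\left(15 \right)} + 543 = 468 \left(-15\right) + 543 = -7020 + 543 = -6477$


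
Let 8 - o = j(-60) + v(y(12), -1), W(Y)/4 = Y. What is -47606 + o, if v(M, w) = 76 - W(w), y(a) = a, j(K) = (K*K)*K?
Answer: 168322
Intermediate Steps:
W(Y) = 4*Y
j(K) = K**3 (j(K) = K**2*K = K**3)
v(M, w) = 76 - 4*w
o = 215928 (o = 8 - ((-60)**3 + (76 - 4*(-1))) = 8 - (-216000 + (76 + 4)) = 8 - (-216000 + 80) = 8 - 1*(-215920) = 8 + 215920 = 215928)
-47606 + o = -47606 + 215928 = 168322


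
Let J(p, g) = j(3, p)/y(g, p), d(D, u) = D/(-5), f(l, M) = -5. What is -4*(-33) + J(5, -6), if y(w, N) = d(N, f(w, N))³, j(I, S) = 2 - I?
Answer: 133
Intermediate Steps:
d(D, u) = -D/5 (d(D, u) = D*(-⅕) = -D/5)
y(w, N) = -N³/125 (y(w, N) = (-N/5)³ = -N³/125)
J(p, g) = 125/p³ (J(p, g) = (2 - 1*3)/((-p³/125)) = (2 - 3)*(-125/p³) = -(-125)/p³ = 125/p³)
-4*(-33) + J(5, -6) = -4*(-33) + 125/5³ = 132 + 125*(1/125) = 132 + 1 = 133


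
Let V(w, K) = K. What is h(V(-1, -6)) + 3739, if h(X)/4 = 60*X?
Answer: 2299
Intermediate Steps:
h(X) = 240*X (h(X) = 4*(60*X) = 240*X)
h(V(-1, -6)) + 3739 = 240*(-6) + 3739 = -1440 + 3739 = 2299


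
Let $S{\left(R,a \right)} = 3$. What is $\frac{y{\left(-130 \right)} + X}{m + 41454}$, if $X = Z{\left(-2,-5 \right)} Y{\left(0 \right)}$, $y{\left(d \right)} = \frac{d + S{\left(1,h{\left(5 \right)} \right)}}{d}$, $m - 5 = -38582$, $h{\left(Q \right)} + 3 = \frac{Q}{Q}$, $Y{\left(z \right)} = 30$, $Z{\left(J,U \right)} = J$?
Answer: $- \frac{7673}{374010} \approx -0.020516$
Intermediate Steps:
$h{\left(Q \right)} = -2$ ($h{\left(Q \right)} = -3 + \frac{Q}{Q} = -3 + 1 = -2$)
$m = -38577$ ($m = 5 - 38582 = -38577$)
$y{\left(d \right)} = \frac{3 + d}{d}$ ($y{\left(d \right)} = \frac{d + 3}{d} = \frac{3 + d}{d}$)
$X = -60$ ($X = \left(-2\right) 30 = -60$)
$\frac{y{\left(-130 \right)} + X}{m + 41454} = \frac{\frac{3 - 130}{-130} - 60}{-38577 + 41454} = \frac{\left(- \frac{1}{130}\right) \left(-127\right) - 60}{2877} = \left(\frac{127}{130} - 60\right) \frac{1}{2877} = \left(- \frac{7673}{130}\right) \frac{1}{2877} = - \frac{7673}{374010}$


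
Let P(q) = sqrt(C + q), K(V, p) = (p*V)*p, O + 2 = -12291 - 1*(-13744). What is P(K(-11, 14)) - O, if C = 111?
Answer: -1451 + I*sqrt(2045) ≈ -1451.0 + 45.222*I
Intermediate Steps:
O = 1451 (O = -2 + (-12291 - 1*(-13744)) = -2 + (-12291 + 13744) = -2 + 1453 = 1451)
K(V, p) = V*p**2 (K(V, p) = (V*p)*p = V*p**2)
P(q) = sqrt(111 + q)
P(K(-11, 14)) - O = sqrt(111 - 11*14**2) - 1*1451 = sqrt(111 - 11*196) - 1451 = sqrt(111 - 2156) - 1451 = sqrt(-2045) - 1451 = I*sqrt(2045) - 1451 = -1451 + I*sqrt(2045)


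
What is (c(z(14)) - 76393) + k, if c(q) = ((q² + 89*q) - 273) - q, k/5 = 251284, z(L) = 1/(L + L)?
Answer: 924929601/784 ≈ 1.1798e+6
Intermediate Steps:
z(L) = 1/(2*L)
k = 1256420 (k = 5*251284 = 1256420)
c(q) = -273 + q² + 88*q (c(q) = (-273 + q² + 89*q) - q = -273 + q² + 88*q)
(c(z(14)) - 76393) + k = ((-273 + ((½)/14)² + 88*((½)/14)) - 76393) + 1256420 = ((-273 + ((½)*(1/14))² + 88*((½)*(1/14))) - 76393) + 1256420 = ((-273 + (1/28)² + 88*(1/28)) - 76393) + 1256420 = ((-273 + 1/784 + 22/7) - 76393) + 1256420 = (-211567/784 - 76393) + 1256420 = -60103679/784 + 1256420 = 924929601/784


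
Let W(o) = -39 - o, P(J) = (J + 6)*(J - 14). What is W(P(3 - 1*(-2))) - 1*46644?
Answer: -46584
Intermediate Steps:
P(J) = (-14 + J)*(6 + J) (P(J) = (6 + J)*(-14 + J) = (-14 + J)*(6 + J))
W(P(3 - 1*(-2))) - 1*46644 = (-39 - (-84 + (3 - 1*(-2))² - 8*(3 - 1*(-2)))) - 1*46644 = (-39 - (-84 + (3 + 2)² - 8*(3 + 2))) - 46644 = (-39 - (-84 + 5² - 8*5)) - 46644 = (-39 - (-84 + 25 - 40)) - 46644 = (-39 - 1*(-99)) - 46644 = (-39 + 99) - 46644 = 60 - 46644 = -46584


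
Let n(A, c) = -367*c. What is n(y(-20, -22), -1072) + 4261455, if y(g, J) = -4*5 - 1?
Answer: 4654879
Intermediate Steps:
y(g, J) = -21 (y(g, J) = -20 - 1 = -21)
n(y(-20, -22), -1072) + 4261455 = -367*(-1072) + 4261455 = 393424 + 4261455 = 4654879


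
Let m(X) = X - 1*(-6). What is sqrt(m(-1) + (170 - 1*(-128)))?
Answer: sqrt(303) ≈ 17.407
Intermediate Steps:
m(X) = 6 + X (m(X) = X + 6 = 6 + X)
sqrt(m(-1) + (170 - 1*(-128))) = sqrt((6 - 1) + (170 - 1*(-128))) = sqrt(5 + (170 + 128)) = sqrt(5 + 298) = sqrt(303)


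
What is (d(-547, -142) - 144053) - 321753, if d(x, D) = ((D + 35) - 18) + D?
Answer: -466073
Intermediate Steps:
d(x, D) = 17 + 2*D (d(x, D) = ((35 + D) - 18) + D = (17 + D) + D = 17 + 2*D)
(d(-547, -142) - 144053) - 321753 = ((17 + 2*(-142)) - 144053) - 321753 = ((17 - 284) - 144053) - 321753 = (-267 - 144053) - 321753 = -144320 - 321753 = -466073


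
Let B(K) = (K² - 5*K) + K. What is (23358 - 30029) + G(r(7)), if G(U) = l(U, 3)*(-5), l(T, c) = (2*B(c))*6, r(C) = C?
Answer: -6491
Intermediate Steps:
B(K) = K² - 4*K
l(T, c) = 12*c*(-4 + c) (l(T, c) = (2*(c*(-4 + c)))*6 = (2*c*(-4 + c))*6 = 12*c*(-4 + c))
G(U) = 180 (G(U) = (12*3*(-4 + 3))*(-5) = (12*3*(-1))*(-5) = -36*(-5) = 180)
(23358 - 30029) + G(r(7)) = (23358 - 30029) + 180 = -6671 + 180 = -6491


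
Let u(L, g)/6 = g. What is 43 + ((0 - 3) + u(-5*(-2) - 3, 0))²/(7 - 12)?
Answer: 206/5 ≈ 41.200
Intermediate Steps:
u(L, g) = 6*g
43 + ((0 - 3) + u(-5*(-2) - 3, 0))²/(7 - 12) = 43 + ((0 - 3) + 6*0)²/(7 - 12) = 43 + (-3 + 0)²/(-5) = 43 + (-3)²*(-⅕) = 43 + 9*(-⅕) = 43 - 9/5 = 206/5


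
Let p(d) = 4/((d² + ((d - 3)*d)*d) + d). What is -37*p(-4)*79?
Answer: 2923/25 ≈ 116.92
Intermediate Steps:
p(d) = 4/(d + d² + d²*(-3 + d)) (p(d) = 4/((d² + ((-3 + d)*d)*d) + d) = 4/((d² + (d*(-3 + d))*d) + d) = 4/((d² + d²*(-3 + d)) + d) = 4/(d + d² + d²*(-3 + d)))
-37*p(-4)*79 = -148/((-4)*(1 + (-4)² - 2*(-4)))*79 = -148*(-1)/(4*(1 + 16 + 8))*79 = -148*(-1)/(4*25)*79 = -37*(-1/25)*79 = (37/25)*79 = 2923/25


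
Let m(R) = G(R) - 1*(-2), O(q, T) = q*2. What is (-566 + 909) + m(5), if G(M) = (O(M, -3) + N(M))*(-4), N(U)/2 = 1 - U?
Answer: 337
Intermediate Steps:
O(q, T) = 2*q
N(U) = 2 - 2*U (N(U) = 2*(1 - U) = 2 - 2*U)
G(M) = -8 (G(M) = (2*M + (2 - 2*M))*(-4) = 2*(-4) = -8)
m(R) = -6 (m(R) = -8 - 1*(-2) = -8 + 2 = -6)
(-566 + 909) + m(5) = (-566 + 909) - 6 = 343 - 6 = 337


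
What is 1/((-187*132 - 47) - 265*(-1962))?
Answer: 1/495199 ≈ 2.0194e-6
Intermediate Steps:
1/((-187*132 - 47) - 265*(-1962)) = 1/((-24684 - 47) + 519930) = 1/(-24731 + 519930) = 1/495199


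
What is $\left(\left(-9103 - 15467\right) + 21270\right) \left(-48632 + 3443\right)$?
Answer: $149123700$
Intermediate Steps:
$\left(\left(-9103 - 15467\right) + 21270\right) \left(-48632 + 3443\right) = \left(\left(-9103 - 15467\right) + 21270\right) \left(-45189\right) = \left(-24570 + 21270\right) \left(-45189\right) = \left(-3300\right) \left(-45189\right) = 149123700$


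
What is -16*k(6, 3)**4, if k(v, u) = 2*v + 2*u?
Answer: -1679616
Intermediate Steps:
k(v, u) = 2*u + 2*v
-16*k(6, 3)**4 = -16*(2*3 + 2*6)**4 = -16*(6 + 12)**4 = -16*18**4 = -16*104976 = -1679616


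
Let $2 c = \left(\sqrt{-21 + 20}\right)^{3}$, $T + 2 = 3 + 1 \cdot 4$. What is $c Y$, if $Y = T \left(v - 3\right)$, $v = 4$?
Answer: $- \frac{5 i}{2} \approx - 2.5 i$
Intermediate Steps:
$T = 5$ ($T = -2 + \left(3 + 1 \cdot 4\right) = -2 + \left(3 + 4\right) = -2 + 7 = 5$)
$Y = 5$ ($Y = 5 \left(4 - 3\right) = 5 \cdot 1 = 5$)
$c = - \frac{i}{2}$ ($c = \frac{\left(\sqrt{-21 + 20}\right)^{3}}{2} = \frac{\left(\sqrt{-1}\right)^{3}}{2} = \frac{i^{3}}{2} = \frac{\left(-1\right) i}{2} = - \frac{i}{2} \approx - 0.5 i$)
$c Y = - \frac{i}{2} \cdot 5 = - \frac{5 i}{2}$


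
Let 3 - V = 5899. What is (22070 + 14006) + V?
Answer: 30180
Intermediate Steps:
V = -5896 (V = 3 - 1*5899 = 3 - 5899 = -5896)
(22070 + 14006) + V = (22070 + 14006) - 5896 = 36076 - 5896 = 30180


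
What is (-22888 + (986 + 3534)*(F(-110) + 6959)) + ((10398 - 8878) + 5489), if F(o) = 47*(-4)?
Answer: 30589041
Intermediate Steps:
F(o) = -188
(-22888 + (986 + 3534)*(F(-110) + 6959)) + ((10398 - 8878) + 5489) = (-22888 + (986 + 3534)*(-188 + 6959)) + ((10398 - 8878) + 5489) = (-22888 + 4520*6771) + (1520 + 5489) = (-22888 + 30604920) + 7009 = 30582032 + 7009 = 30589041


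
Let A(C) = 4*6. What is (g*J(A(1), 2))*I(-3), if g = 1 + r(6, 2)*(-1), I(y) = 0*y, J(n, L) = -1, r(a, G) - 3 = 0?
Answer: 0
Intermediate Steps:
A(C) = 24
r(a, G) = 3 (r(a, G) = 3 + 0 = 3)
I(y) = 0
g = -2 (g = 1 + 3*(-1) = 1 - 3 = -2)
(g*J(A(1), 2))*I(-3) = -2*(-1)*0 = 2*0 = 0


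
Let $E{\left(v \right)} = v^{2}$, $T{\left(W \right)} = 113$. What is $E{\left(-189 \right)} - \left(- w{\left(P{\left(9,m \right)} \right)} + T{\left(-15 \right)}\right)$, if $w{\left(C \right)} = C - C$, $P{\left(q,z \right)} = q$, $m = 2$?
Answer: $35608$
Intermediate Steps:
$w{\left(C \right)} = 0$
$E{\left(-189 \right)} - \left(- w{\left(P{\left(9,m \right)} \right)} + T{\left(-15 \right)}\right) = \left(-189\right)^{2} + \left(0 - 113\right) = 35721 + \left(0 - 113\right) = 35721 - 113 = 35608$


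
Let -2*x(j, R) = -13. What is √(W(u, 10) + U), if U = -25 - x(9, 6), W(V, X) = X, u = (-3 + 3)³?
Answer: I*√86/2 ≈ 4.6368*I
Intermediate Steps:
u = 0 (u = 0³ = 0)
x(j, R) = 13/2 (x(j, R) = -½*(-13) = 13/2)
U = -63/2 (U = -25 - 1*13/2 = -25 - 13/2 = -63/2 ≈ -31.500)
√(W(u, 10) + U) = √(10 - 63/2) = √(-43/2) = I*√86/2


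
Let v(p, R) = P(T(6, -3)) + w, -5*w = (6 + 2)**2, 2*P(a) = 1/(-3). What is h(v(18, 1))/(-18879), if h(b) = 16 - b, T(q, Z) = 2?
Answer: -869/566370 ≈ -0.0015343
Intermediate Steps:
P(a) = -1/6 (P(a) = (1/2)/(-3) = (1/2)*(-1/3) = -1/6)
w = -64/5 (w = -(6 + 2)**2/5 = -1/5*8**2 = -1/5*64 = -64/5 ≈ -12.800)
v(p, R) = -389/30 (v(p, R) = -1/6 - 64/5 = -389/30)
h(v(18, 1))/(-18879) = (16 - 1*(-389/30))/(-18879) = (16 + 389/30)*(-1/18879) = (869/30)*(-1/18879) = -869/566370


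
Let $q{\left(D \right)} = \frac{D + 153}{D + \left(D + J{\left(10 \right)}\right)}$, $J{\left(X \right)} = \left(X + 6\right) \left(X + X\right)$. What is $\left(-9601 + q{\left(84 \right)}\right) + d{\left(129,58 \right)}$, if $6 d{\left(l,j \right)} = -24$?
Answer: $- \frac{4687003}{488} \approx -9604.5$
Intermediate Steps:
$d{\left(l,j \right)} = -4$ ($d{\left(l,j \right)} = \frac{1}{6} \left(-24\right) = -4$)
$J{\left(X \right)} = 2 X \left(6 + X\right)$ ($J{\left(X \right)} = \left(6 + X\right) 2 X = 2 X \left(6 + X\right)$)
$q{\left(D \right)} = \frac{153 + D}{320 + 2 D}$ ($q{\left(D \right)} = \frac{D + 153}{D + \left(D + 2 \cdot 10 \left(6 + 10\right)\right)} = \frac{153 + D}{D + \left(D + 2 \cdot 10 \cdot 16\right)} = \frac{153 + D}{D + \left(D + 320\right)} = \frac{153 + D}{D + \left(320 + D\right)} = \frac{153 + D}{320 + 2 D}$)
$\left(-9601 + q{\left(84 \right)}\right) + d{\left(129,58 \right)} = \left(-9601 + \frac{153 + 84}{2 \left(160 + 84\right)}\right) - 4 = \left(-9601 + \frac{1}{2} \cdot \frac{1}{244} \cdot 237\right) - 4 = \left(-9601 + \frac{237}{488}\right) - 4 = - \frac{4685051}{488} - 4 = - \frac{4687003}{488}$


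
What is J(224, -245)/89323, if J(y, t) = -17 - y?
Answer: -241/89323 ≈ -0.0026981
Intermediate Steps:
J(224, -245)/89323 = (-17 - 1*224)/89323 = (-17 - 224)*(1/89323) = -241*1/89323 = -241/89323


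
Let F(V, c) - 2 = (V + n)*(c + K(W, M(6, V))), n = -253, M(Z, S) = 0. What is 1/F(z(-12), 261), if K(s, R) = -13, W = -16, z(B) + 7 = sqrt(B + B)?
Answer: -32239/2079444290 - 124*I*sqrt(6)/1039722145 ≈ -1.5504e-5 - 2.9213e-7*I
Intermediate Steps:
z(B) = -7 + sqrt(2)*sqrt(B) (z(B) = -7 + sqrt(B + B) = -7 + sqrt(2*B) = -7 + sqrt(2)*sqrt(B))
F(V, c) = 2 + (-253 + V)*(-13 + c) (F(V, c) = 2 + (V - 253)*(c - 13) = 2 + (-253 + V)*(-13 + c))
1/F(z(-12), 261) = 1/(3291 - 253*261 - 13*(-7 + sqrt(2)*sqrt(-12)) + (-7 + sqrt(2)*sqrt(-12))*261) = 1/(3291 - 66033 - 13*(-7 + sqrt(2)*(2*I*sqrt(3))) + (-7 + sqrt(2)*(2*I*sqrt(3)))*261) = 1/(3291 - 66033 - 13*(-7 + 2*I*sqrt(6)) + (-7 + 2*I*sqrt(6))*261) = 1/(3291 - 66033 + (91 - 26*I*sqrt(6)) + (-1827 + 522*I*sqrt(6))) = 1/(-64478 + 496*I*sqrt(6))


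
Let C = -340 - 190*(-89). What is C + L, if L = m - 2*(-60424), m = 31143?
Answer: 168561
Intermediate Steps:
C = 16570 (C = -340 + 16910 = 16570)
L = 151991 (L = 31143 - 2*(-60424) = 31143 - 1*(-120848) = 31143 + 120848 = 151991)
C + L = 16570 + 151991 = 168561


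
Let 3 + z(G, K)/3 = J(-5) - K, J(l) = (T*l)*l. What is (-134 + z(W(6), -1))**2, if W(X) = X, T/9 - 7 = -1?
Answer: 15288100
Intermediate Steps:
T = 54 (T = 63 + 9*(-1) = 63 - 9 = 54)
J(l) = 54*l**2 (J(l) = (54*l)*l = 54*l**2)
z(G, K) = 4041 - 3*K (z(G, K) = -9 + 3*(54*(-5)**2 - K) = -9 + 3*(54*25 - K) = -9 + 3*(1350 - K) = -9 + (4050 - 3*K) = 4041 - 3*K)
(-134 + z(W(6), -1))**2 = (-134 + (4041 - 3*(-1)))**2 = (-134 + (4041 + 3))**2 = (-134 + 4044)**2 = 3910**2 = 15288100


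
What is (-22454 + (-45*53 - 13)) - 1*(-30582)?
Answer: 5730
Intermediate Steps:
(-22454 + (-45*53 - 13)) - 1*(-30582) = (-22454 + (-2385 - 13)) + 30582 = (-22454 - 2398) + 30582 = -24852 + 30582 = 5730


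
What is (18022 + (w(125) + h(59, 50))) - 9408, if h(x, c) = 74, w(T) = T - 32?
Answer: 8781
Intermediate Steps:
w(T) = -32 + T
(18022 + (w(125) + h(59, 50))) - 9408 = (18022 + ((-32 + 125) + 74)) - 9408 = (18022 + (93 + 74)) - 9408 = (18022 + 167) - 9408 = 18189 - 9408 = 8781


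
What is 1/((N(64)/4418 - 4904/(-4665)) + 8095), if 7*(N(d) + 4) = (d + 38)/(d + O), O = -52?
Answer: 288539580/2336031040373 ≈ 0.00012352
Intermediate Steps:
N(d) = -4 + (38 + d)/(7*(-52 + d)) (N(d) = -4 + ((d + 38)/(d - 52))/7 = -4 + ((38 + d)/(-52 + d))/7 = -4 + (38 + d)/(7*(-52 + d)))
1/((N(64)/4418 - 4904/(-4665)) + 8095) = 1/(((9*(166 - 3*64)/(7*(-52 + 64)))/4418 - 4904/(-4665)) + 8095) = 1/((((9/7)*(166 - 192)/12)*(1/4418) - 4904*(-1/4665)) + 8095) = 1/((((9/7)*(1/12)*(-26))*(1/4418) + 4904/4665) + 8095) = 1/((-39/14*1/4418 + 4904/4665) + 8095) = 1/((-39/61852 + 4904/4665) + 8095) = 1/(303140273/288539580 + 8095) = 1/(2336031040373/288539580) = 288539580/2336031040373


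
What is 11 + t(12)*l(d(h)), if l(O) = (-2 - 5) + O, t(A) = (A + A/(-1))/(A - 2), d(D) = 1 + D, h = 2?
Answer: 11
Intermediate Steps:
t(A) = 0 (t(A) = (A + A*(-1))/(-2 + A) = (A - A)/(-2 + A) = 0/(-2 + A) = 0)
l(O) = -7 + O
11 + t(12)*l(d(h)) = 11 + 0*(-7 + (1 + 2)) = 11 + 0*(-7 + 3) = 11 + 0*(-4) = 11 + 0 = 11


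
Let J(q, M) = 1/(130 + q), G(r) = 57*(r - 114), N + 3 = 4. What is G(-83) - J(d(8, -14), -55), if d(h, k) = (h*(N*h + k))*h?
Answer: -2852165/254 ≈ -11229.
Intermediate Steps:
N = 1 (N = -3 + 4 = 1)
d(h, k) = h²*(h + k) (d(h, k) = (h*(1*h + k))*h = (h*(h + k))*h = h²*(h + k))
G(r) = -6498 + 57*r (G(r) = 57*(-114 + r) = -6498 + 57*r)
G(-83) - J(d(8, -14), -55) = (-6498 + 57*(-83)) - 1/(130 + 8²*(8 - 14)) = (-6498 - 4731) - 1/(130 + 64*(-6)) = -11229 - 1/(130 - 384) = -11229 - 1/(-254) = -11229 - 1*(-1/254) = -11229 + 1/254 = -2852165/254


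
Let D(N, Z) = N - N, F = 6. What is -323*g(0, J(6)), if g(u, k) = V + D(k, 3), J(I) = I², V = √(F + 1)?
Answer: -323*√7 ≈ -854.58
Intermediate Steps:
V = √7 (V = √(6 + 1) = √7 ≈ 2.6458)
D(N, Z) = 0
g(u, k) = √7 (g(u, k) = √7 + 0 = √7)
-323*g(0, J(6)) = -323*√7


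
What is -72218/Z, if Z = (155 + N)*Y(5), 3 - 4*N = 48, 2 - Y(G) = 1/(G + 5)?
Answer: -577744/2185 ≈ -264.41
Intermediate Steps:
Y(G) = 2 - 1/(5 + G) (Y(G) = 2 - 1/(G + 5) = 2 - 1/(5 + G))
N = -45/4 (N = ¾ - ¼*48 = ¾ - 12 = -45/4 ≈ -11.250)
Z = 2185/8 (Z = (155 - 45/4)*((9 + 2*5)/(5 + 5)) = 575*((9 + 10)/10)/4 = 575*((⅒)*19)/4 = (575/4)*(19/10) = 2185/8 ≈ 273.13)
-72218/Z = -72218/2185/8 = -72218*8/2185 = -577744/2185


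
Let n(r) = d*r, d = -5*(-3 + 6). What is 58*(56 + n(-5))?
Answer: 7598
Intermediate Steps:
d = -15 (d = -5*3 = -15)
n(r) = -15*r
58*(56 + n(-5)) = 58*(56 - 15*(-5)) = 58*(56 + 75) = 58*131 = 7598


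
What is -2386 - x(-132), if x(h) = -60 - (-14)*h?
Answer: -478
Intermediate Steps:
x(h) = -60 + 14*h
-2386 - x(-132) = -2386 - (-60 + 14*(-132)) = -2386 - (-60 - 1848) = -2386 - 1*(-1908) = -2386 + 1908 = -478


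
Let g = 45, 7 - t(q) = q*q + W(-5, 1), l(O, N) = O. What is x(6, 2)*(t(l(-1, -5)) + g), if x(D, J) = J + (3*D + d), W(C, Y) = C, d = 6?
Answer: 1456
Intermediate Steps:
t(q) = 12 - q² (t(q) = 7 - (q*q - 5) = 7 - (q² - 5) = 7 - (-5 + q²) = 7 + (5 - q²) = 12 - q²)
x(D, J) = 6 + J + 3*D (x(D, J) = J + (3*D + 6) = J + (6 + 3*D) = 6 + J + 3*D)
x(6, 2)*(t(l(-1, -5)) + g) = (6 + 2 + 3*6)*((12 - 1*(-1)²) + 45) = (6 + 2 + 18)*((12 - 1*1) + 45) = 26*((12 - 1) + 45) = 26*(11 + 45) = 26*56 = 1456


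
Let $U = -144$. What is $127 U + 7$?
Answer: $-18281$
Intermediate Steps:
$127 U + 7 = 127 \left(-144\right) + 7 = -18288 + 7 = -18281$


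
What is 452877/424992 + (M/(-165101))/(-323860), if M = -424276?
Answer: 2017914682555119/1893679702801760 ≈ 1.0656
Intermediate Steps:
452877/424992 + (M/(-165101))/(-323860) = 452877/424992 - 424276/(-165101)/(-323860) = 452877*(1/424992) - 424276*(-1/165101)*(-1/323860) = 150959/141664 + (424276/165101)*(-1/323860) = 150959/141664 - 106069/13367402465 = 2017914682555119/1893679702801760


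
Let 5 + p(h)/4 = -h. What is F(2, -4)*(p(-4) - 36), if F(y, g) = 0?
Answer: 0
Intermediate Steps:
p(h) = -20 - 4*h (p(h) = -20 + 4*(-h) = -20 - 4*h)
F(2, -4)*(p(-4) - 36) = 0*((-20 - 4*(-4)) - 36) = 0*((-20 + 16) - 36) = 0*(-4 - 36) = 0*(-40) = 0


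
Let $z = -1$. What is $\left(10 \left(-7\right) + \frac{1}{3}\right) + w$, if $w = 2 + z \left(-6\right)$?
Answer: $- \frac{185}{3} \approx -61.667$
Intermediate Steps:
$w = 8$ ($w = 2 - -6 = 2 + 6 = 8$)
$\left(10 \left(-7\right) + \frac{1}{3}\right) + w = \left(10 \left(-7\right) + \frac{1}{3}\right) + 8 = \left(-70 + \frac{1}{3}\right) + 8 = - \frac{209}{3} + 8 = - \frac{185}{3}$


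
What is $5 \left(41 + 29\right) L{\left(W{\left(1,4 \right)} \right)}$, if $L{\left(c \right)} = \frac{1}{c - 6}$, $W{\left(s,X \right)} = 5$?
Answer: $-350$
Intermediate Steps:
$L{\left(c \right)} = \frac{1}{-6 + c}$
$5 \left(41 + 29\right) L{\left(W{\left(1,4 \right)} \right)} = \frac{5 \left(41 + 29\right)}{-6 + 5} = \frac{5 \cdot 70}{-1} = 350 \left(-1\right) = -350$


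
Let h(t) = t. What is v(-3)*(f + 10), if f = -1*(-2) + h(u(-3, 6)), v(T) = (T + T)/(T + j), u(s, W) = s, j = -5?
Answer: 27/4 ≈ 6.7500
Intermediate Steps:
v(T) = 2*T/(-5 + T) (v(T) = (T + T)/(T - 5) = (2*T)/(-5 + T) = 2*T/(-5 + T))
f = -1 (f = -1*(-2) - 3 = 2 - 3 = -1)
v(-3)*(f + 10) = (2*(-3)/(-5 - 3))*(-1 + 10) = (2*(-3)/(-8))*9 = (2*(-3)*(-⅛))*9 = (¾)*9 = 27/4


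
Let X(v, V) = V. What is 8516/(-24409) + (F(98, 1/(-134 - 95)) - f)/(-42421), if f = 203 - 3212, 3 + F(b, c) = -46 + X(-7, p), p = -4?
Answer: -433410240/1035454189 ≈ -0.41857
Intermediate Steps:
F(b, c) = -53 (F(b, c) = -3 + (-46 - 4) = -3 - 50 = -53)
f = -3009
8516/(-24409) + (F(98, 1/(-134 - 95)) - f)/(-42421) = 8516/(-24409) + (-53 - 1*(-3009))/(-42421) = 8516*(-1/24409) + (-53 + 3009)*(-1/42421) = -8516/24409 + 2956*(-1/42421) = -8516/24409 - 2956/42421 = -433410240/1035454189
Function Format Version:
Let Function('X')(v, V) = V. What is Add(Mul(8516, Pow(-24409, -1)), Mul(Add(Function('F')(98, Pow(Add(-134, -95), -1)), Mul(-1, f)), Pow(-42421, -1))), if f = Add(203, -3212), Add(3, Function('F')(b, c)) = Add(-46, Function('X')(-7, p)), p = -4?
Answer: Rational(-433410240, 1035454189) ≈ -0.41857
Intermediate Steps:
Function('F')(b, c) = -53 (Function('F')(b, c) = Add(-3, Add(-46, -4)) = Add(-3, -50) = -53)
f = -3009
Add(Mul(8516, Pow(-24409, -1)), Mul(Add(Function('F')(98, Pow(Add(-134, -95), -1)), Mul(-1, f)), Pow(-42421, -1))) = Add(Mul(8516, Pow(-24409, -1)), Mul(Add(-53, Mul(-1, -3009)), Pow(-42421, -1))) = Add(Mul(8516, Rational(-1, 24409)), Mul(Add(-53, 3009), Rational(-1, 42421))) = Add(Rational(-8516, 24409), Mul(2956, Rational(-1, 42421))) = Add(Rational(-8516, 24409), Rational(-2956, 42421)) = Rational(-433410240, 1035454189)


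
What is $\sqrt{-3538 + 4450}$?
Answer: $4 \sqrt{57} \approx 30.199$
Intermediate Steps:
$\sqrt{-3538 + 4450} = \sqrt{912} = 4 \sqrt{57}$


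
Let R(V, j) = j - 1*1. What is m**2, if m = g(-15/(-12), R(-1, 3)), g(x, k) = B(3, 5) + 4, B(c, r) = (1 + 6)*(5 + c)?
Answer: 3600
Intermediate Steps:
B(c, r) = 35 + 7*c (B(c, r) = 7*(5 + c) = 35 + 7*c)
R(V, j) = -1 + j (R(V, j) = j - 1 = -1 + j)
g(x, k) = 60 (g(x, k) = (35 + 7*3) + 4 = (35 + 21) + 4 = 56 + 4 = 60)
m = 60
m**2 = 60**2 = 3600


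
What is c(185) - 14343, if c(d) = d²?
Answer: 19882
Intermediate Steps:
c(185) - 14343 = 185² - 14343 = 34225 - 14343 = 19882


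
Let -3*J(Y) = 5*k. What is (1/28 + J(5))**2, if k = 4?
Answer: 310249/7056 ≈ 43.970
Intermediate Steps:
J(Y) = -20/3 (J(Y) = -5*4/3 = -1/3*20 = -20/3)
(1/28 + J(5))**2 = (1/28 - 20/3)**2 = (-557/84)**2 = 310249/7056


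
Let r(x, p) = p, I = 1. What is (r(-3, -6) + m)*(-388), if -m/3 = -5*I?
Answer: -3492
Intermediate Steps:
m = 15 (m = -(-15) = -3*(-5) = 15)
(r(-3, -6) + m)*(-388) = (-6 + 15)*(-388) = 9*(-388) = -3492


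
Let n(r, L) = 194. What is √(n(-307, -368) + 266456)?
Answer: 5*√10666 ≈ 516.38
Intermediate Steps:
√(n(-307, -368) + 266456) = √(194 + 266456) = √266650 = 5*√10666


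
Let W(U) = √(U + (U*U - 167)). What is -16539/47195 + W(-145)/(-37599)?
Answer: -16539/47195 - √20713/37599 ≈ -0.35427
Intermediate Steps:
W(U) = √(-167 + U + U²) (W(U) = √(U + (U² - 167)) = √(U + (-167 + U²)) = √(-167 + U + U²))
-16539/47195 + W(-145)/(-37599) = -16539/47195 + √(-167 - 145 + (-145)²)/(-37599) = -16539*1/47195 + √(-167 - 145 + 21025)*(-1/37599) = -16539/47195 + √20713*(-1/37599) = -16539/47195 - √20713/37599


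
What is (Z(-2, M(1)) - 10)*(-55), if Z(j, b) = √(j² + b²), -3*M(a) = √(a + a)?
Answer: 550 - 55*√38/3 ≈ 436.99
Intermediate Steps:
M(a) = -√2*√a/3 (M(a) = -√(a + a)/3 = -√2*√a/3)
Z(j, b) = √(b² + j²)
(Z(-2, M(1)) - 10)*(-55) = (√((-√2*√1/3)² + (-2)²) - 10)*(-55) = (√((-⅓*√2*1)² + 4) - 10)*(-55) = (√((-√2/3)² + 4) - 10)*(-55) = (√(2/9 + 4) - 10)*(-55) = (√(38/9) - 10)*(-55) = (√38/3 - 10)*(-55) = (-10 + √38/3)*(-55) = 550 - 55*√38/3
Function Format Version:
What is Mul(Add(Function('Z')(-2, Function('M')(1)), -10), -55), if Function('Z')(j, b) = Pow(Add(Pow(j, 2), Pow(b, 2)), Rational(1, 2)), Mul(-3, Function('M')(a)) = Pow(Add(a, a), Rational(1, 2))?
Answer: Add(550, Mul(Rational(-55, 3), Pow(38, Rational(1, 2)))) ≈ 436.99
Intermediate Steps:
Function('M')(a) = Mul(Rational(-1, 3), Pow(2, Rational(1, 2)), Pow(a, Rational(1, 2))) (Function('M')(a) = Mul(Rational(-1, 3), Pow(Add(a, a), Rational(1, 2))) = Mul(Rational(-1, 3), Pow(Mul(2, a), Rational(1, 2))) = Mul(Rational(-1, 3), Mul(Pow(2, Rational(1, 2)), Pow(a, Rational(1, 2)))) = Mul(Rational(-1, 3), Pow(2, Rational(1, 2)), Pow(a, Rational(1, 2))))
Function('Z')(j, b) = Pow(Add(Pow(b, 2), Pow(j, 2)), Rational(1, 2))
Mul(Add(Function('Z')(-2, Function('M')(1)), -10), -55) = Mul(Add(Pow(Add(Pow(Mul(Rational(-1, 3), Pow(2, Rational(1, 2)), Pow(1, Rational(1, 2))), 2), Pow(-2, 2)), Rational(1, 2)), -10), -55) = Mul(Add(Pow(Add(Pow(Mul(Rational(-1, 3), Pow(2, Rational(1, 2)), 1), 2), 4), Rational(1, 2)), -10), -55) = Mul(Add(Pow(Add(Pow(Mul(Rational(-1, 3), Pow(2, Rational(1, 2))), 2), 4), Rational(1, 2)), -10), -55) = Mul(Add(Pow(Add(Rational(2, 9), 4), Rational(1, 2)), -10), -55) = Mul(Add(Pow(Rational(38, 9), Rational(1, 2)), -10), -55) = Mul(Add(Mul(Rational(1, 3), Pow(38, Rational(1, 2))), -10), -55) = Mul(Add(-10, Mul(Rational(1, 3), Pow(38, Rational(1, 2)))), -55) = Add(550, Mul(Rational(-55, 3), Pow(38, Rational(1, 2))))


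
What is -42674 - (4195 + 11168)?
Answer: -58037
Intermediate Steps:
-42674 - (4195 + 11168) = -42674 - 1*15363 = -42674 - 15363 = -58037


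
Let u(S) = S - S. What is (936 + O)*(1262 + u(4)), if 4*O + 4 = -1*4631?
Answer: -562221/2 ≈ -2.8111e+5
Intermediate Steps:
u(S) = 0
O = -4635/4 (O = -1 + (-1*4631)/4 = -1 + (1/4)*(-4631) = -1 - 4631/4 = -4635/4 ≈ -1158.8)
(936 + O)*(1262 + u(4)) = (936 - 4635/4)*(1262 + 0) = -891/4*1262 = -562221/2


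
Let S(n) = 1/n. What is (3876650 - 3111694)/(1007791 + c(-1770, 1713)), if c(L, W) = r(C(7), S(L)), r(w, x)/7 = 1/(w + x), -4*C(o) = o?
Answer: 4740432332/6245256047 ≈ 0.75905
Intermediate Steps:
C(o) = -o/4
S(n) = 1/n
r(w, x) = 7/(w + x)
c(L, W) = 7/(-7/4 + 1/L) (c(L, W) = 7/(-¼*7 + 1/L) = 7/(-7/4 + 1/L))
(3876650 - 3111694)/(1007791 + c(-1770, 1713)) = (3876650 - 3111694)/(1007791 - 28*(-1770)/(-4 + 7*(-1770))) = 764956/(1007791 - 28*(-1770)/(-4 - 12390)) = 764956/(1007791 - 28*(-1770)/(-12394)) = 764956/(1007791 - 28*(-1770)*(-1/12394)) = 764956/(1007791 - 24780/6197) = 764956/(6245256047/6197) = 764956*(6197/6245256047) = 4740432332/6245256047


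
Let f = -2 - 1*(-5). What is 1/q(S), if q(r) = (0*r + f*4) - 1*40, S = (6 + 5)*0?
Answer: -1/28 ≈ -0.035714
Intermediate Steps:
S = 0 (S = 11*0 = 0)
f = 3 (f = -2 + 5 = 3)
q(r) = -28 (q(r) = (0*r + 3*4) - 1*40 = (0 + 12) - 40 = 12 - 40 = -28)
1/q(S) = 1/(-28) = -1/28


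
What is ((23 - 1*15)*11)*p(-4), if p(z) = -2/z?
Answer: 44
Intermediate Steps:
((23 - 1*15)*11)*p(-4) = ((23 - 1*15)*11)*(-2/(-4)) = ((23 - 15)*11)*(-2*(-¼)) = (8*11)*(½) = 88*(½) = 44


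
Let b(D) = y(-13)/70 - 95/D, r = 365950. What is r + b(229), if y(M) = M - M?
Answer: 83802455/229 ≈ 3.6595e+5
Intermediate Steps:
y(M) = 0
b(D) = -95/D (b(D) = 0/70 - 95/D = 0*(1/70) - 95/D = 0 - 95/D = -95/D)
r + b(229) = 365950 - 95/229 = 83802455/229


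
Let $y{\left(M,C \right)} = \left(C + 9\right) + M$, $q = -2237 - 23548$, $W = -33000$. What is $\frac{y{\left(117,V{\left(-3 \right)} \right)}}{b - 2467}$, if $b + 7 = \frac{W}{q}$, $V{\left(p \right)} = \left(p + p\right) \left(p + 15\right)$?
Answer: $- \frac{46413}{2125303} \approx -0.021838$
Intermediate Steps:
$q = -25785$ ($q = -2237 - 23548 = -25785$)
$V{\left(p \right)} = 2 p \left(15 + p\right)$
$y{\left(M,C \right)} = 9 + C + M$ ($y{\left(M,C \right)} = \left(9 + C\right) + M = 9 + C + M$)
$b = - \frac{9833}{1719}$ ($b = -7 - \frac{33000}{-25785} = -7 - - \frac{2200}{1719} = -7 + \frac{2200}{1719} = - \frac{9833}{1719} \approx -5.7202$)
$\frac{y{\left(117,V{\left(-3 \right)} \right)}}{b - 2467} = \frac{9 + 2 \left(-3\right) \left(15 - 3\right) + 117}{- \frac{9833}{1719} - 2467} = \frac{9 + 2 \left(-3\right) 12 + 117}{- \frac{4250606}{1719}} = \left(9 - 72 + 117\right) \left(- \frac{1719}{4250606}\right) = 54 \left(- \frac{1719}{4250606}\right) = - \frac{46413}{2125303}$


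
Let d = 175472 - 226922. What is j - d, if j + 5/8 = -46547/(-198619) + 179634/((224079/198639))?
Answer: 25005388015100917/118683591736 ≈ 2.1069e+5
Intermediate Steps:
j = 18899117220283717/118683591736 (j = -5/8 + (-46547/(-198619) + 179634/((224079/198639))) = -5/8 + (-46547*(-1/198619) + 179634/((224079*(1/198639)))) = -5/8 + (46547/198619 + 179634/(74693/66213)) = -5/8 + (46547/198619 + 179634*(66213/74693)) = -5/8 + (46547/198619 + 11894106042/74693) = -5/8 + 2362398924691069/14835448967 = 18899117220283717/118683591736 ≈ 1.5924e+5)
d = -51450
j - d = 18899117220283717/118683591736 - 1*(-51450) = 18899117220283717/118683591736 + 51450 = 25005388015100917/118683591736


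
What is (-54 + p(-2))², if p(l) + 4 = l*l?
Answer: 2916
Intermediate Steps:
p(l) = -4 + l² (p(l) = -4 + l*l = -4 + l²)
(-54 + p(-2))² = (-54 + (-4 + (-2)²))² = (-54 + (-4 + 4))² = (-54 + 0)² = (-54)² = 2916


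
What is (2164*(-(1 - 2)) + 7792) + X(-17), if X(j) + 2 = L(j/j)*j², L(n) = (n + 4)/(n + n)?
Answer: 21353/2 ≈ 10677.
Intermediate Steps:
L(n) = (4 + n)/(2*n) (L(n) = (4 + n)/((2*n)) = (4 + n)*(1/(2*n)) = (4 + n)/(2*n))
X(j) = -2 + 5*j²/2 (X(j) = -2 + ((4 + j/j)/(2*((j/j))))*j² = -2 + ((½)*(4 + 1)/1)*j² = -2 + ((½)*1*5)*j² = -2 + 5*j²/2)
(2164*(-(1 - 2)) + 7792) + X(-17) = (2164*(-(1 - 2)) + 7792) + (-2 + (5/2)*(-17)²) = (2164*(-1*(-1)) + 7792) + (-2 + (5/2)*289) = (2164*1 + 7792) + (-2 + 1445/2) = (2164 + 7792) + 1441/2 = 9956 + 1441/2 = 21353/2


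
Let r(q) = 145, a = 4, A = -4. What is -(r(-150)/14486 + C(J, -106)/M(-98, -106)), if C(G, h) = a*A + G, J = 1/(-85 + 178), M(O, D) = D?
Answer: -5742523/35700747 ≈ -0.16085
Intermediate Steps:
J = 1/93 ≈ 0.010753
C(G, h) = -16 + G (C(G, h) = 4*(-4) + G = -16 + G)
-(r(-150)/14486 + C(J, -106)/M(-98, -106)) = -(145/14486 + (-16 + 1/93)/(-106)) = -(145*(1/14486) - 1487/93*(-1/106)) = -(145/14486 + 1487/9858) = -1*5742523/35700747 = -5742523/35700747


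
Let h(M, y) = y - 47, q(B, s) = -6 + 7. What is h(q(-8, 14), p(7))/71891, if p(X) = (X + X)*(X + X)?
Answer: 149/71891 ≈ 0.0020726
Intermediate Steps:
q(B, s) = 1
p(X) = 4*X² (p(X) = (2*X)*(2*X) = 4*X²)
h(M, y) = -47 + y
h(q(-8, 14), p(7))/71891 = (-47 + 4*7²)/71891 = (-47 + 4*49)*(1/71891) = (-47 + 196)*(1/71891) = 149*(1/71891) = 149/71891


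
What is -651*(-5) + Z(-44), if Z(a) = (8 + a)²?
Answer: 4551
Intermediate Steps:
-651*(-5) + Z(-44) = -651*(-5) + (8 - 44)² = 3255 + (-36)² = 3255 + 1296 = 4551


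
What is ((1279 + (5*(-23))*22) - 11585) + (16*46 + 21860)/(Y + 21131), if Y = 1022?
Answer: -284333312/22153 ≈ -12835.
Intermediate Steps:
((1279 + (5*(-23))*22) - 11585) + (16*46 + 21860)/(Y + 21131) = ((1279 + (5*(-23))*22) - 11585) + (16*46 + 21860)/(1022 + 21131) = ((1279 - 115*22) - 11585) + (736 + 21860)/22153 = ((1279 - 2530) - 11585) + 22596*(1/22153) = (-1251 - 11585) + 22596/22153 = -12836 + 22596/22153 = -284333312/22153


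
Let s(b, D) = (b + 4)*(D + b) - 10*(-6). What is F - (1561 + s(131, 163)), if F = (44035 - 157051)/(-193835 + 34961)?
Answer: -1093855133/26479 ≈ -41310.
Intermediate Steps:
F = 18836/26479 (F = -113016/(-158874) = -113016*(-1/158874) = 18836/26479 ≈ 0.71136)
s(b, D) = 60 + (4 + b)*(D + b) (s(b, D) = (4 + b)*(D + b) + 60 = 60 + (4 + b)*(D + b))
F - (1561 + s(131, 163)) = 18836/26479 - (1561 + (60 + 131² + 4*163 + 4*131 + 163*131)) = 18836/26479 - (1561 + (60 + 17161 + 652 + 524 + 21353)) = 18836/26479 - (1561 + 39750) = 18836/26479 - 1*41311 = 18836/26479 - 41311 = -1093855133/26479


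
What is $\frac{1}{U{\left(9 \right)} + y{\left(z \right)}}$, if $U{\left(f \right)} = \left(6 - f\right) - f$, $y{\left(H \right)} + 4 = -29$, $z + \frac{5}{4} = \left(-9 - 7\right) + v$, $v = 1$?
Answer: $- \frac{1}{45} \approx -0.022222$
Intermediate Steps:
$z = - \frac{65}{4}$ ($z = - \frac{5}{4} + \left(\left(-9 - 7\right) + 1\right) = - \frac{5}{4} + \left(-16 + 1\right) = - \frac{5}{4} - 15 = - \frac{65}{4} \approx -16.25$)
$y{\left(H \right)} = -33$ ($y{\left(H \right)} = -4 - 29 = -33$)
$U{\left(f \right)} = 6 - 2 f$
$\frac{1}{U{\left(9 \right)} + y{\left(z \right)}} = \frac{1}{\left(6 - 18\right) - 33} = \frac{1}{-12 - 33} = \frac{1}{-45} = - \frac{1}{45}$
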